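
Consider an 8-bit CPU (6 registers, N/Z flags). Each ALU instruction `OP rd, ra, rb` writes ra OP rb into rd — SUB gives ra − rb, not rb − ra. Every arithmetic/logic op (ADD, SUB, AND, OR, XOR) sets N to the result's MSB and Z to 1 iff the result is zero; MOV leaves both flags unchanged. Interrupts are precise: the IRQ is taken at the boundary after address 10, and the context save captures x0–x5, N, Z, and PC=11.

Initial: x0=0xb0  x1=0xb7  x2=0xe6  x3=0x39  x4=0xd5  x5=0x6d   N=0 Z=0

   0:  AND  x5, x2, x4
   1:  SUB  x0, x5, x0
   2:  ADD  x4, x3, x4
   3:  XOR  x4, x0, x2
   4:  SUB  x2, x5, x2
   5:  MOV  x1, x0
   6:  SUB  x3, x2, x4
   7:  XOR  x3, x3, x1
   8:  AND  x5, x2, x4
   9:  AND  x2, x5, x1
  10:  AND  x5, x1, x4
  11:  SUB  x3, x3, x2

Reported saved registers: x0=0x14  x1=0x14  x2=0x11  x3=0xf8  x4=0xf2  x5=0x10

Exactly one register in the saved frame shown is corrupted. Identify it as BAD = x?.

BAD = x2

after  0: x0=0xb0 x1=0xb7 x2=0xe6 x3=0x39 x4=0xd5 x5=0xc4  N=1 Z=0
after  1: x0=0x14 x1=0xb7 x2=0xe6 x3=0x39 x4=0xd5 x5=0xc4  N=0 Z=0
after  2: x0=0x14 x1=0xb7 x2=0xe6 x3=0x39 x4=0x0e x5=0xc4  N=0 Z=0
after  3: x0=0x14 x1=0xb7 x2=0xe6 x3=0x39 x4=0xf2 x5=0xc4  N=1 Z=0
after  4: x0=0x14 x1=0xb7 x2=0xde x3=0x39 x4=0xf2 x5=0xc4  N=1 Z=0
after  5: x0=0x14 x1=0x14 x2=0xde x3=0x39 x4=0xf2 x5=0xc4  N=1 Z=0
after  6: x0=0x14 x1=0x14 x2=0xde x3=0xec x4=0xf2 x5=0xc4  N=1 Z=0
after  7: x0=0x14 x1=0x14 x2=0xde x3=0xf8 x4=0xf2 x5=0xc4  N=1 Z=0
after  8: x0=0x14 x1=0x14 x2=0xde x3=0xf8 x4=0xf2 x5=0xd2  N=1 Z=0
after  9: x0=0x14 x1=0x14 x2=0x10 x3=0xf8 x4=0xf2 x5=0xd2  N=0 Z=0
after 10: x0=0x14 x1=0x14 x2=0x10 x3=0xf8 x4=0xf2 x5=0x10  N=0 Z=0
-- IRQ taken; context saved, return-PC = 11 --
mismatch: x2: reported 0x11 vs actual 0x10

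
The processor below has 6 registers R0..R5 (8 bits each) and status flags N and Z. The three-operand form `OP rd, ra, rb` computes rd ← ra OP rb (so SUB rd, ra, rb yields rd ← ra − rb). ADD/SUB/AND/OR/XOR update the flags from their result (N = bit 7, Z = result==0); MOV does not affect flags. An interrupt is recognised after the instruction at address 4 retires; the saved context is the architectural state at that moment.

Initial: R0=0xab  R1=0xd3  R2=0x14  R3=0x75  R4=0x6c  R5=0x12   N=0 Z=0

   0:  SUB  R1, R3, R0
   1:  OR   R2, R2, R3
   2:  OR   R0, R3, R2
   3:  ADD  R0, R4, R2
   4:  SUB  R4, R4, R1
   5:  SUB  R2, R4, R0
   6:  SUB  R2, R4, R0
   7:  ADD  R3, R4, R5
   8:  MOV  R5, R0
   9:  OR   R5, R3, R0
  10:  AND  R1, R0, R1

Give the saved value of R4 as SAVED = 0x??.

SAVED = 0xa2

after  0: R0=0xab R1=0xca R2=0x14 R3=0x75 R4=0x6c R5=0x12  N=1 Z=0
after  1: R0=0xab R1=0xca R2=0x75 R3=0x75 R4=0x6c R5=0x12  N=0 Z=0
after  2: R0=0x75 R1=0xca R2=0x75 R3=0x75 R4=0x6c R5=0x12  N=0 Z=0
after  3: R0=0xe1 R1=0xca R2=0x75 R3=0x75 R4=0x6c R5=0x12  N=1 Z=0
after  4: R0=0xe1 R1=0xca R2=0x75 R3=0x75 R4=0xa2 R5=0x12  N=1 Z=0
-- IRQ taken; context saved, return-PC = 5 --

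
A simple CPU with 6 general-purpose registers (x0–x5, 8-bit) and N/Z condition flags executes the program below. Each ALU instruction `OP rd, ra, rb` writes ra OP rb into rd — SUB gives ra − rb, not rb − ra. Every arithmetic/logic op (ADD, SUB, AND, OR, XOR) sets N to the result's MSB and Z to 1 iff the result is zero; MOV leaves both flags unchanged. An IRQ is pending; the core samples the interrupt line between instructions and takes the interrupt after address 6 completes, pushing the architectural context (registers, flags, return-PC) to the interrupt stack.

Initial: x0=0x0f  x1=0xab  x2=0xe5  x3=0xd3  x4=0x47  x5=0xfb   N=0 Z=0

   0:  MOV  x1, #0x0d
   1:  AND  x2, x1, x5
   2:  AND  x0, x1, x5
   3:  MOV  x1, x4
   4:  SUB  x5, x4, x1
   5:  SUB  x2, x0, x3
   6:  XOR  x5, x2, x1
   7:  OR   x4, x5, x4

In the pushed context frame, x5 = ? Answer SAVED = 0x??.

SAVED = 0x71

after  0: x0=0x0f x1=0x0d x2=0xe5 x3=0xd3 x4=0x47 x5=0xfb  N=0 Z=0
after  1: x0=0x0f x1=0x0d x2=0x09 x3=0xd3 x4=0x47 x5=0xfb  N=0 Z=0
after  2: x0=0x09 x1=0x0d x2=0x09 x3=0xd3 x4=0x47 x5=0xfb  N=0 Z=0
after  3: x0=0x09 x1=0x47 x2=0x09 x3=0xd3 x4=0x47 x5=0xfb  N=0 Z=0
after  4: x0=0x09 x1=0x47 x2=0x09 x3=0xd3 x4=0x47 x5=0x00  N=0 Z=1
after  5: x0=0x09 x1=0x47 x2=0x36 x3=0xd3 x4=0x47 x5=0x00  N=0 Z=0
after  6: x0=0x09 x1=0x47 x2=0x36 x3=0xd3 x4=0x47 x5=0x71  N=0 Z=0
-- IRQ taken; context saved, return-PC = 7 --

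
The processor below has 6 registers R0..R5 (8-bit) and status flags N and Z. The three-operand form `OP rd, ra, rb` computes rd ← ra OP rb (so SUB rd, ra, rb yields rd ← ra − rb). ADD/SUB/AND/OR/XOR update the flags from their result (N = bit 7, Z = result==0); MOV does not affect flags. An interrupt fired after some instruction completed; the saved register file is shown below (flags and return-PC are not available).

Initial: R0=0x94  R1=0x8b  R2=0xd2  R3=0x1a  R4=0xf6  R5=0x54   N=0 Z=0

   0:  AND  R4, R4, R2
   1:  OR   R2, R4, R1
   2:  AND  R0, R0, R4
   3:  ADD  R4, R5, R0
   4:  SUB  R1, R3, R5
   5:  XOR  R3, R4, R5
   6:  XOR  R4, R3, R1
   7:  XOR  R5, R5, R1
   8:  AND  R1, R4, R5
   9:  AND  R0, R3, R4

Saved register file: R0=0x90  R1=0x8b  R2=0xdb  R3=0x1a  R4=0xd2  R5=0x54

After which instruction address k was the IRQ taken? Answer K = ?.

K = 2

after  0: R0=0x94 R1=0x8b R2=0xd2 R3=0x1a R4=0xd2 R5=0x54  N=1 Z=0
after  1: R0=0x94 R1=0x8b R2=0xdb R3=0x1a R4=0xd2 R5=0x54  N=1 Z=0
after  2: R0=0x90 R1=0x8b R2=0xdb R3=0x1a R4=0xd2 R5=0x54  N=1 Z=0
-- IRQ taken; context saved, return-PC = 3 --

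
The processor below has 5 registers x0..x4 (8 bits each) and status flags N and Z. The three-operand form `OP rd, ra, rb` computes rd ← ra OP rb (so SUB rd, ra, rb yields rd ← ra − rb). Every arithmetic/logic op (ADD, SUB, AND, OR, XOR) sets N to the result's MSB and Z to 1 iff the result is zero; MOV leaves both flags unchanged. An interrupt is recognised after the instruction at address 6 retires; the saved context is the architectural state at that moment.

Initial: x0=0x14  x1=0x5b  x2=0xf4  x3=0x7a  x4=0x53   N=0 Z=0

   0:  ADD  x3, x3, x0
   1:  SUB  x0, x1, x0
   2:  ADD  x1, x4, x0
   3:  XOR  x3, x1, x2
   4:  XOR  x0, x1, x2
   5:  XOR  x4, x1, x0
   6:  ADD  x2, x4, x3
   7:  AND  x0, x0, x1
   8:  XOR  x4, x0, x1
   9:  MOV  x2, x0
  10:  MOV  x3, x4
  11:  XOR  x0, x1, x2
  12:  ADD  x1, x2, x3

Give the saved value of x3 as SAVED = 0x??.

SAVED = 0x6e

after  0: x0=0x14 x1=0x5b x2=0xf4 x3=0x8e x4=0x53  N=1 Z=0
after  1: x0=0x47 x1=0x5b x2=0xf4 x3=0x8e x4=0x53  N=0 Z=0
after  2: x0=0x47 x1=0x9a x2=0xf4 x3=0x8e x4=0x53  N=1 Z=0
after  3: x0=0x47 x1=0x9a x2=0xf4 x3=0x6e x4=0x53  N=0 Z=0
after  4: x0=0x6e x1=0x9a x2=0xf4 x3=0x6e x4=0x53  N=0 Z=0
after  5: x0=0x6e x1=0x9a x2=0xf4 x3=0x6e x4=0xf4  N=1 Z=0
after  6: x0=0x6e x1=0x9a x2=0x62 x3=0x6e x4=0xf4  N=0 Z=0
-- IRQ taken; context saved, return-PC = 7 --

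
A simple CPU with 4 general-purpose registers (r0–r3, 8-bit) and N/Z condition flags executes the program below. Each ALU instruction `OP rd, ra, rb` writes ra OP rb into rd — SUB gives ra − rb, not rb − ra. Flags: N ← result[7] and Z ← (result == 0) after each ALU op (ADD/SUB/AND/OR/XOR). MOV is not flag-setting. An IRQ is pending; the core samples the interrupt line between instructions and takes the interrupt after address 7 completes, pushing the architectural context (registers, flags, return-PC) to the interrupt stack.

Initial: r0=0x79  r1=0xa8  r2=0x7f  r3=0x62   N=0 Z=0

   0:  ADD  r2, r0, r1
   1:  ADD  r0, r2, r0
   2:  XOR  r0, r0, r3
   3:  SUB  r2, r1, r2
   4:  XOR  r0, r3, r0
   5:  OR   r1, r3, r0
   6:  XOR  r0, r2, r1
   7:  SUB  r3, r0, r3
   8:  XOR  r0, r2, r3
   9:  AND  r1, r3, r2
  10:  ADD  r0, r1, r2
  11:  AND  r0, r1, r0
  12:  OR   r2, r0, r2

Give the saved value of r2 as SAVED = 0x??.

after  0: r0=0x79 r1=0xa8 r2=0x21 r3=0x62  N=0 Z=0
after  1: r0=0x9a r1=0xa8 r2=0x21 r3=0x62  N=1 Z=0
after  2: r0=0xf8 r1=0xa8 r2=0x21 r3=0x62  N=1 Z=0
after  3: r0=0xf8 r1=0xa8 r2=0x87 r3=0x62  N=1 Z=0
after  4: r0=0x9a r1=0xa8 r2=0x87 r3=0x62  N=1 Z=0
after  5: r0=0x9a r1=0xfa r2=0x87 r3=0x62  N=1 Z=0
after  6: r0=0x7d r1=0xfa r2=0x87 r3=0x62  N=0 Z=0
after  7: r0=0x7d r1=0xfa r2=0x87 r3=0x1b  N=0 Z=0
-- IRQ taken; context saved, return-PC = 8 --

SAVED = 0x87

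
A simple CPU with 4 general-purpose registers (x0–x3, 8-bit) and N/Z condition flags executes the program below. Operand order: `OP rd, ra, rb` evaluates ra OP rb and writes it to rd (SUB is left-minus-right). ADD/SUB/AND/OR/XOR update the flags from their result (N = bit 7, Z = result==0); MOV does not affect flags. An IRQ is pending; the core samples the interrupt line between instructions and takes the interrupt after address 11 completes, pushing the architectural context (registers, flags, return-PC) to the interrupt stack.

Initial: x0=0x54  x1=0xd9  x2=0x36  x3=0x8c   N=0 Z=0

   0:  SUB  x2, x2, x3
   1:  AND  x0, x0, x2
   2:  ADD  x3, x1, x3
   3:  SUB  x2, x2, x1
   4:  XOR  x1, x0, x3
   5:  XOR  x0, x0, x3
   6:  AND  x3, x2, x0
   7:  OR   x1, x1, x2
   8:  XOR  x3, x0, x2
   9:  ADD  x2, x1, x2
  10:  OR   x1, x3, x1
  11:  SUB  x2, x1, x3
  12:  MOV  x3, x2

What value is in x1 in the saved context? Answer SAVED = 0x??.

after  0: x0=0x54 x1=0xd9 x2=0xaa x3=0x8c  N=1 Z=0
after  1: x0=0x00 x1=0xd9 x2=0xaa x3=0x8c  N=0 Z=1
after  2: x0=0x00 x1=0xd9 x2=0xaa x3=0x65  N=0 Z=0
after  3: x0=0x00 x1=0xd9 x2=0xd1 x3=0x65  N=1 Z=0
after  4: x0=0x00 x1=0x65 x2=0xd1 x3=0x65  N=0 Z=0
after  5: x0=0x65 x1=0x65 x2=0xd1 x3=0x65  N=0 Z=0
after  6: x0=0x65 x1=0x65 x2=0xd1 x3=0x41  N=0 Z=0
after  7: x0=0x65 x1=0xf5 x2=0xd1 x3=0x41  N=1 Z=0
after  8: x0=0x65 x1=0xf5 x2=0xd1 x3=0xb4  N=1 Z=0
after  9: x0=0x65 x1=0xf5 x2=0xc6 x3=0xb4  N=1 Z=0
after 10: x0=0x65 x1=0xf5 x2=0xc6 x3=0xb4  N=1 Z=0
after 11: x0=0x65 x1=0xf5 x2=0x41 x3=0xb4  N=0 Z=0
-- IRQ taken; context saved, return-PC = 12 --

SAVED = 0xf5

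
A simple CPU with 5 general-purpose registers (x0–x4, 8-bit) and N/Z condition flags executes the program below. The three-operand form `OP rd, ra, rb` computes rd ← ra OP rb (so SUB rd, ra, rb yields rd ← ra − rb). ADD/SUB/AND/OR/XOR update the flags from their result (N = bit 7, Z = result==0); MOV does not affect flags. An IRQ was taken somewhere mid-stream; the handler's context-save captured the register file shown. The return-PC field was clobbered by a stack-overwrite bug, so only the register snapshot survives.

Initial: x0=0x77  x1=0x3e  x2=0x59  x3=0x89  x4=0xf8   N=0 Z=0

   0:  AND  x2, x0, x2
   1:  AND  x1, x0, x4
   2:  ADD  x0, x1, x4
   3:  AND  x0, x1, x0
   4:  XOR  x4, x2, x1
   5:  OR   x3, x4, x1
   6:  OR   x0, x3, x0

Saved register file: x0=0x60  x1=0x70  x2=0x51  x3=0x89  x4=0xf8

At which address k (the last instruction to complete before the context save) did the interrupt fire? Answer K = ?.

after  0: x0=0x77 x1=0x3e x2=0x51 x3=0x89 x4=0xf8  N=0 Z=0
after  1: x0=0x77 x1=0x70 x2=0x51 x3=0x89 x4=0xf8  N=0 Z=0
after  2: x0=0x68 x1=0x70 x2=0x51 x3=0x89 x4=0xf8  N=0 Z=0
after  3: x0=0x60 x1=0x70 x2=0x51 x3=0x89 x4=0xf8  N=0 Z=0
-- IRQ taken; context saved, return-PC = 4 --

K = 3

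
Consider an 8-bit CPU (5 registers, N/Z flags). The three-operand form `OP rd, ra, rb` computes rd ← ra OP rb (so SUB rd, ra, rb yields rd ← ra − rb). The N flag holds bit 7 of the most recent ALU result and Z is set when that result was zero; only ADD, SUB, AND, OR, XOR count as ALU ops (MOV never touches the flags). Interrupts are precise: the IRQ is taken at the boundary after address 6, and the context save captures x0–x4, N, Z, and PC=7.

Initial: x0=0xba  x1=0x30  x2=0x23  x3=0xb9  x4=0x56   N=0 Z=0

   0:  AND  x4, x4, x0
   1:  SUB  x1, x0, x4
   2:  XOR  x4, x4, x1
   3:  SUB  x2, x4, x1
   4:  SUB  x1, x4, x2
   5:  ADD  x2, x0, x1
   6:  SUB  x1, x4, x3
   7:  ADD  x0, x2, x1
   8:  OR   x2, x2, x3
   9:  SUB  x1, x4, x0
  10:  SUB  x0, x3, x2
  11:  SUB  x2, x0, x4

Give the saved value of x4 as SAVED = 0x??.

SAVED = 0xba

after  0: x0=0xba x1=0x30 x2=0x23 x3=0xb9 x4=0x12  N=0 Z=0
after  1: x0=0xba x1=0xa8 x2=0x23 x3=0xb9 x4=0x12  N=1 Z=0
after  2: x0=0xba x1=0xa8 x2=0x23 x3=0xb9 x4=0xba  N=1 Z=0
after  3: x0=0xba x1=0xa8 x2=0x12 x3=0xb9 x4=0xba  N=0 Z=0
after  4: x0=0xba x1=0xa8 x2=0x12 x3=0xb9 x4=0xba  N=1 Z=0
after  5: x0=0xba x1=0xa8 x2=0x62 x3=0xb9 x4=0xba  N=0 Z=0
after  6: x0=0xba x1=0x01 x2=0x62 x3=0xb9 x4=0xba  N=0 Z=0
-- IRQ taken; context saved, return-PC = 7 --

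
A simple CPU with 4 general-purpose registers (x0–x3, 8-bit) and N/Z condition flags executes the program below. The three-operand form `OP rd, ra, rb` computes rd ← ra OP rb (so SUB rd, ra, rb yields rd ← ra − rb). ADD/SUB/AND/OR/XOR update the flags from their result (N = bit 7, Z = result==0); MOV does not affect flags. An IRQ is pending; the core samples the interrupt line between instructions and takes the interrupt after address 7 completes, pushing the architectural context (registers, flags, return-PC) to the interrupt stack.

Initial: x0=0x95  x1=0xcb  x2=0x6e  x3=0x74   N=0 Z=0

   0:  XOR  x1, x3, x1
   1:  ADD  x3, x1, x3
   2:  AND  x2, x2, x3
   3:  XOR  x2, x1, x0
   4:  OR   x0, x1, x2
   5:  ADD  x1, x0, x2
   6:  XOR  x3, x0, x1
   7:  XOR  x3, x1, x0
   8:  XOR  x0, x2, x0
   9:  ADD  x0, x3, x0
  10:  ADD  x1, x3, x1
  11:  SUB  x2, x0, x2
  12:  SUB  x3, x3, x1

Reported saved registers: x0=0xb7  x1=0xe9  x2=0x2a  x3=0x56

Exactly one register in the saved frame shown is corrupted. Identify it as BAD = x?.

BAD = x0

after  0: x0=0x95 x1=0xbf x2=0x6e x3=0x74  N=1 Z=0
after  1: x0=0x95 x1=0xbf x2=0x6e x3=0x33  N=0 Z=0
after  2: x0=0x95 x1=0xbf x2=0x22 x3=0x33  N=0 Z=0
after  3: x0=0x95 x1=0xbf x2=0x2a x3=0x33  N=0 Z=0
after  4: x0=0xbf x1=0xbf x2=0x2a x3=0x33  N=1 Z=0
after  5: x0=0xbf x1=0xe9 x2=0x2a x3=0x33  N=1 Z=0
after  6: x0=0xbf x1=0xe9 x2=0x2a x3=0x56  N=0 Z=0
after  7: x0=0xbf x1=0xe9 x2=0x2a x3=0x56  N=0 Z=0
-- IRQ taken; context saved, return-PC = 8 --
mismatch: x0: reported 0xb7 vs actual 0xbf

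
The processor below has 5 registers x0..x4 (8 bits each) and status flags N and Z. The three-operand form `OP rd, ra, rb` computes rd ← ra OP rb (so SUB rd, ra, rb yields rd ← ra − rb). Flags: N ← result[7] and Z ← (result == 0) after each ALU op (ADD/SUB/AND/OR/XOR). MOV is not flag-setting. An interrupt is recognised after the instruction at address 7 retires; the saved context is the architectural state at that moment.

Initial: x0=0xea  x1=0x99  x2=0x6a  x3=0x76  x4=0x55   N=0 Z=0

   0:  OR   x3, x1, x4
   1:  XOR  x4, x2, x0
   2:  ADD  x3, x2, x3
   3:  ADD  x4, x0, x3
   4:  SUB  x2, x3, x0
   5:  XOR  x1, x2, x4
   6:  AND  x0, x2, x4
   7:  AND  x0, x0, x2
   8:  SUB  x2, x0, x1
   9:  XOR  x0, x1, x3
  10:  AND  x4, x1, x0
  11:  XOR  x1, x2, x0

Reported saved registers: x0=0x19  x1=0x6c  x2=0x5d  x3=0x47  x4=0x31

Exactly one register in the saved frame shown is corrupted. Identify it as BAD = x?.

BAD = x0

after  0: x0=0xea x1=0x99 x2=0x6a x3=0xdd x4=0x55  N=1 Z=0
after  1: x0=0xea x1=0x99 x2=0x6a x3=0xdd x4=0x80  N=1 Z=0
after  2: x0=0xea x1=0x99 x2=0x6a x3=0x47 x4=0x80  N=0 Z=0
after  3: x0=0xea x1=0x99 x2=0x6a x3=0x47 x4=0x31  N=0 Z=0
after  4: x0=0xea x1=0x99 x2=0x5d x3=0x47 x4=0x31  N=0 Z=0
after  5: x0=0xea x1=0x6c x2=0x5d x3=0x47 x4=0x31  N=0 Z=0
after  6: x0=0x11 x1=0x6c x2=0x5d x3=0x47 x4=0x31  N=0 Z=0
after  7: x0=0x11 x1=0x6c x2=0x5d x3=0x47 x4=0x31  N=0 Z=0
-- IRQ taken; context saved, return-PC = 8 --
mismatch: x0: reported 0x19 vs actual 0x11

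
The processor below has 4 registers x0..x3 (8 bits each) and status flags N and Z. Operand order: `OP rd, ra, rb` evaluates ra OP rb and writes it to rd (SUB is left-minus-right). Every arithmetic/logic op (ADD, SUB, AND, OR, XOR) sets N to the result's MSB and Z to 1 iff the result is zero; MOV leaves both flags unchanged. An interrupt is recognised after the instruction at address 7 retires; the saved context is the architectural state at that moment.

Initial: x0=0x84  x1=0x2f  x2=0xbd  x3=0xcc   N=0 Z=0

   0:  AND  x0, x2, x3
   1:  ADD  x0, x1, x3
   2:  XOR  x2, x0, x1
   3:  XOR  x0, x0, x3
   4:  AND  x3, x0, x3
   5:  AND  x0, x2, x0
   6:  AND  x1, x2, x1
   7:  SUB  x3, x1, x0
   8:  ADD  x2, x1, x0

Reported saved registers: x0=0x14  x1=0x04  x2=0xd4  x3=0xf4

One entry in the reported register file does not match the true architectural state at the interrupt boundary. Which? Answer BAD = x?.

BAD = x3

after  0: x0=0x8c x1=0x2f x2=0xbd x3=0xcc  N=1 Z=0
after  1: x0=0xfb x1=0x2f x2=0xbd x3=0xcc  N=1 Z=0
after  2: x0=0xfb x1=0x2f x2=0xd4 x3=0xcc  N=1 Z=0
after  3: x0=0x37 x1=0x2f x2=0xd4 x3=0xcc  N=0 Z=0
after  4: x0=0x37 x1=0x2f x2=0xd4 x3=0x04  N=0 Z=0
after  5: x0=0x14 x1=0x2f x2=0xd4 x3=0x04  N=0 Z=0
after  6: x0=0x14 x1=0x04 x2=0xd4 x3=0x04  N=0 Z=0
after  7: x0=0x14 x1=0x04 x2=0xd4 x3=0xf0  N=1 Z=0
-- IRQ taken; context saved, return-PC = 8 --
mismatch: x3: reported 0xf4 vs actual 0xf0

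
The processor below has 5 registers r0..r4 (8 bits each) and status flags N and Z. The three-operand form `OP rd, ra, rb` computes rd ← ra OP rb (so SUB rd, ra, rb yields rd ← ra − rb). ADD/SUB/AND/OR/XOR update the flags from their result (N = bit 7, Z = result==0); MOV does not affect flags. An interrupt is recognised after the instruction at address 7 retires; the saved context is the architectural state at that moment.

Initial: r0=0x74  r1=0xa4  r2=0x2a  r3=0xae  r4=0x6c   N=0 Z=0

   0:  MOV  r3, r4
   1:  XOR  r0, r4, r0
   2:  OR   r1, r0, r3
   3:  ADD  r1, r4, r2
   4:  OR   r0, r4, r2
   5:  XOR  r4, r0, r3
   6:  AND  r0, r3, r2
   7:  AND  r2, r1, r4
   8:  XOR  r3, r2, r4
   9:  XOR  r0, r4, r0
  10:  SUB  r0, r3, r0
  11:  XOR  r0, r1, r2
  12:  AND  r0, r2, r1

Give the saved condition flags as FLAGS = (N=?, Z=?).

after  0: r0=0x74 r1=0xa4 r2=0x2a r3=0x6c r4=0x6c  N=0 Z=0
after  1: r0=0x18 r1=0xa4 r2=0x2a r3=0x6c r4=0x6c  N=0 Z=0
after  2: r0=0x18 r1=0x7c r2=0x2a r3=0x6c r4=0x6c  N=0 Z=0
after  3: r0=0x18 r1=0x96 r2=0x2a r3=0x6c r4=0x6c  N=1 Z=0
after  4: r0=0x6e r1=0x96 r2=0x2a r3=0x6c r4=0x6c  N=0 Z=0
after  5: r0=0x6e r1=0x96 r2=0x2a r3=0x6c r4=0x02  N=0 Z=0
after  6: r0=0x28 r1=0x96 r2=0x2a r3=0x6c r4=0x02  N=0 Z=0
after  7: r0=0x28 r1=0x96 r2=0x02 r3=0x6c r4=0x02  N=0 Z=0
-- IRQ taken; context saved, return-PC = 8 --

FLAGS = (N=0, Z=0)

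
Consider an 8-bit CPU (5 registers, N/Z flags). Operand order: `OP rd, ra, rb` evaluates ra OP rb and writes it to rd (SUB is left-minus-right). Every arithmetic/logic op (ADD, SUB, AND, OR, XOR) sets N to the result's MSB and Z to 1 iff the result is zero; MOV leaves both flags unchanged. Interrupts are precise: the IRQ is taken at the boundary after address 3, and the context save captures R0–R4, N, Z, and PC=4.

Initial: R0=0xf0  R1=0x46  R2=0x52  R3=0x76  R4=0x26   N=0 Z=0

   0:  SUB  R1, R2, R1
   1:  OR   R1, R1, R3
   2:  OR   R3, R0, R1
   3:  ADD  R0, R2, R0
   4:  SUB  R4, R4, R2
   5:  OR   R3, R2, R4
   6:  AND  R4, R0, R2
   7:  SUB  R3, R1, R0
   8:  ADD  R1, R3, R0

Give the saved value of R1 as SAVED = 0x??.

after  0: R0=0xf0 R1=0x0c R2=0x52 R3=0x76 R4=0x26  N=0 Z=0
after  1: R0=0xf0 R1=0x7e R2=0x52 R3=0x76 R4=0x26  N=0 Z=0
after  2: R0=0xf0 R1=0x7e R2=0x52 R3=0xfe R4=0x26  N=1 Z=0
after  3: R0=0x42 R1=0x7e R2=0x52 R3=0xfe R4=0x26  N=0 Z=0
-- IRQ taken; context saved, return-PC = 4 --

SAVED = 0x7e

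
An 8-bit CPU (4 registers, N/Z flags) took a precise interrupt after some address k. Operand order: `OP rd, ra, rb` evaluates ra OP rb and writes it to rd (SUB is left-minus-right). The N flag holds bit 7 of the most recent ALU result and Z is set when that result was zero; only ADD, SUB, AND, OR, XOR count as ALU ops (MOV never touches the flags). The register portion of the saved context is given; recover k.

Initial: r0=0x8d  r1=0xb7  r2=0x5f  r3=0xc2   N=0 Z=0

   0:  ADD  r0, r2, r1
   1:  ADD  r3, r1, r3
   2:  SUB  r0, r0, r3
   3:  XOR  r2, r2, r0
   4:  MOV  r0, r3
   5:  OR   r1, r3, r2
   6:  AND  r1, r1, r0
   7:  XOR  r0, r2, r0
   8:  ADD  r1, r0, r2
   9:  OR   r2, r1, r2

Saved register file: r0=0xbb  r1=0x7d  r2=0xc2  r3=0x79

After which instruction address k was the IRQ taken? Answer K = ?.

K = 8

after  0: r0=0x16 r1=0xb7 r2=0x5f r3=0xc2  N=0 Z=0
after  1: r0=0x16 r1=0xb7 r2=0x5f r3=0x79  N=0 Z=0
after  2: r0=0x9d r1=0xb7 r2=0x5f r3=0x79  N=1 Z=0
after  3: r0=0x9d r1=0xb7 r2=0xc2 r3=0x79  N=1 Z=0
after  4: r0=0x79 r1=0xb7 r2=0xc2 r3=0x79  N=1 Z=0
after  5: r0=0x79 r1=0xfb r2=0xc2 r3=0x79  N=1 Z=0
after  6: r0=0x79 r1=0x79 r2=0xc2 r3=0x79  N=0 Z=0
after  7: r0=0xbb r1=0x79 r2=0xc2 r3=0x79  N=1 Z=0
after  8: r0=0xbb r1=0x7d r2=0xc2 r3=0x79  N=0 Z=0
-- IRQ taken; context saved, return-PC = 9 --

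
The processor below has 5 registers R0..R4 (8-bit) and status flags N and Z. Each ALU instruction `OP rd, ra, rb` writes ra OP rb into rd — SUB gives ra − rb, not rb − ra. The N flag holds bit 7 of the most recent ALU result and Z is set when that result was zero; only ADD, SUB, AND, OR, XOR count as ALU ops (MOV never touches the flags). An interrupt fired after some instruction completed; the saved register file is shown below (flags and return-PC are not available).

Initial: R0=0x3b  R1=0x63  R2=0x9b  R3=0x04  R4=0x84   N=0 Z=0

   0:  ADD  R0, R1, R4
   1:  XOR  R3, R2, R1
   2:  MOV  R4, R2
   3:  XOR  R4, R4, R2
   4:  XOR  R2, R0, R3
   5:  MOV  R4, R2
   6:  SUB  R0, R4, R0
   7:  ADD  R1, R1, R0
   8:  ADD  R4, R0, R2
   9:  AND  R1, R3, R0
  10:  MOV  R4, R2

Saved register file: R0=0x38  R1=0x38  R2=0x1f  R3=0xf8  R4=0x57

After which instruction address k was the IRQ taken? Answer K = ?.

K = 9

after  0: R0=0xe7 R1=0x63 R2=0x9b R3=0x04 R4=0x84  N=1 Z=0
after  1: R0=0xe7 R1=0x63 R2=0x9b R3=0xf8 R4=0x84  N=1 Z=0
after  2: R0=0xe7 R1=0x63 R2=0x9b R3=0xf8 R4=0x9b  N=1 Z=0
after  3: R0=0xe7 R1=0x63 R2=0x9b R3=0xf8 R4=0x00  N=0 Z=1
after  4: R0=0xe7 R1=0x63 R2=0x1f R3=0xf8 R4=0x00  N=0 Z=0
after  5: R0=0xe7 R1=0x63 R2=0x1f R3=0xf8 R4=0x1f  N=0 Z=0
after  6: R0=0x38 R1=0x63 R2=0x1f R3=0xf8 R4=0x1f  N=0 Z=0
after  7: R0=0x38 R1=0x9b R2=0x1f R3=0xf8 R4=0x1f  N=1 Z=0
after  8: R0=0x38 R1=0x9b R2=0x1f R3=0xf8 R4=0x57  N=0 Z=0
after  9: R0=0x38 R1=0x38 R2=0x1f R3=0xf8 R4=0x57  N=0 Z=0
-- IRQ taken; context saved, return-PC = 10 --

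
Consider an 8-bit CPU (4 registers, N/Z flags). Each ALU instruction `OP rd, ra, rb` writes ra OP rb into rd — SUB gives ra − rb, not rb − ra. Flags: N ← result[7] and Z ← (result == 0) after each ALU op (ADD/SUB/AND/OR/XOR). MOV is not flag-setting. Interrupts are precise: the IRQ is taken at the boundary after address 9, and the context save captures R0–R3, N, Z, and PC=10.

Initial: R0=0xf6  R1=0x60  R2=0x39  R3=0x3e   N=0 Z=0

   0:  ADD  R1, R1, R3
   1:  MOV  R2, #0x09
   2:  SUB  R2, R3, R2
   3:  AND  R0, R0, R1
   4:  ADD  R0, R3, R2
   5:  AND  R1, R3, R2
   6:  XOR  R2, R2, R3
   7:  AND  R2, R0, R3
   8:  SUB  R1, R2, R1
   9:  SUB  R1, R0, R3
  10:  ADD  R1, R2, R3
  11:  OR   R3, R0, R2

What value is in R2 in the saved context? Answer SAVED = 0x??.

SAVED = 0x32

after  0: R0=0xf6 R1=0x9e R2=0x39 R3=0x3e  N=1 Z=0
after  1: R0=0xf6 R1=0x9e R2=0x09 R3=0x3e  N=1 Z=0
after  2: R0=0xf6 R1=0x9e R2=0x35 R3=0x3e  N=0 Z=0
after  3: R0=0x96 R1=0x9e R2=0x35 R3=0x3e  N=1 Z=0
after  4: R0=0x73 R1=0x9e R2=0x35 R3=0x3e  N=0 Z=0
after  5: R0=0x73 R1=0x34 R2=0x35 R3=0x3e  N=0 Z=0
after  6: R0=0x73 R1=0x34 R2=0x0b R3=0x3e  N=0 Z=0
after  7: R0=0x73 R1=0x34 R2=0x32 R3=0x3e  N=0 Z=0
after  8: R0=0x73 R1=0xfe R2=0x32 R3=0x3e  N=1 Z=0
after  9: R0=0x73 R1=0x35 R2=0x32 R3=0x3e  N=0 Z=0
-- IRQ taken; context saved, return-PC = 10 --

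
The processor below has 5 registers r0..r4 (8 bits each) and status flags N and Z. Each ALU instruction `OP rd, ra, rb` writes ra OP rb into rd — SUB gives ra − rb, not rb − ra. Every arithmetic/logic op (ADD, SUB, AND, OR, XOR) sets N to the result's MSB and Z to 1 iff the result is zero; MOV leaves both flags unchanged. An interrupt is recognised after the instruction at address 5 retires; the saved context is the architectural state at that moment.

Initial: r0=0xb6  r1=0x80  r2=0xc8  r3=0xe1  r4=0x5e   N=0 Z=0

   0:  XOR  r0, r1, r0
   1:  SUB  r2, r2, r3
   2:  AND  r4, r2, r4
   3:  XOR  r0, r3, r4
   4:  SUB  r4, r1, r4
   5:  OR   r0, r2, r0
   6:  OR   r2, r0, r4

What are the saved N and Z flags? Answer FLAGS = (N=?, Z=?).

FLAGS = (N=1, Z=0)

after  0: r0=0x36 r1=0x80 r2=0xc8 r3=0xe1 r4=0x5e  N=0 Z=0
after  1: r0=0x36 r1=0x80 r2=0xe7 r3=0xe1 r4=0x5e  N=1 Z=0
after  2: r0=0x36 r1=0x80 r2=0xe7 r3=0xe1 r4=0x46  N=0 Z=0
after  3: r0=0xa7 r1=0x80 r2=0xe7 r3=0xe1 r4=0x46  N=1 Z=0
after  4: r0=0xa7 r1=0x80 r2=0xe7 r3=0xe1 r4=0x3a  N=0 Z=0
after  5: r0=0xe7 r1=0x80 r2=0xe7 r3=0xe1 r4=0x3a  N=1 Z=0
-- IRQ taken; context saved, return-PC = 6 --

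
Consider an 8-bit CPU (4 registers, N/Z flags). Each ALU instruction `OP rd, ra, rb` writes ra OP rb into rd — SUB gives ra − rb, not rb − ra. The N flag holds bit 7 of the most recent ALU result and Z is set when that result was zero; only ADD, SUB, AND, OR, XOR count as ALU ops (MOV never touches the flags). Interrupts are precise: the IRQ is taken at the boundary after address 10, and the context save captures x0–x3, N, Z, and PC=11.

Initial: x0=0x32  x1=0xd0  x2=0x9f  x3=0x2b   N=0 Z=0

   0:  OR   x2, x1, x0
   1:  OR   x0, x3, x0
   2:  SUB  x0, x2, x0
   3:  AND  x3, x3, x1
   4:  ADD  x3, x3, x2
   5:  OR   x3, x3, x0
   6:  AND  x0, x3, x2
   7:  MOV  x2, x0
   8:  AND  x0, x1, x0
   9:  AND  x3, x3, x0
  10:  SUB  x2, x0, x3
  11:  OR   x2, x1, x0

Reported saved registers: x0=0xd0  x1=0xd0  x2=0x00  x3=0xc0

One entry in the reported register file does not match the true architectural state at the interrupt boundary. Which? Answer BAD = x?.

BAD = x3

after  0: x0=0x32 x1=0xd0 x2=0xf2 x3=0x2b  N=1 Z=0
after  1: x0=0x3b x1=0xd0 x2=0xf2 x3=0x2b  N=0 Z=0
after  2: x0=0xb7 x1=0xd0 x2=0xf2 x3=0x2b  N=1 Z=0
after  3: x0=0xb7 x1=0xd0 x2=0xf2 x3=0x00  N=0 Z=1
after  4: x0=0xb7 x1=0xd0 x2=0xf2 x3=0xf2  N=1 Z=0
after  5: x0=0xb7 x1=0xd0 x2=0xf2 x3=0xf7  N=1 Z=0
after  6: x0=0xf2 x1=0xd0 x2=0xf2 x3=0xf7  N=1 Z=0
after  7: x0=0xf2 x1=0xd0 x2=0xf2 x3=0xf7  N=1 Z=0
after  8: x0=0xd0 x1=0xd0 x2=0xf2 x3=0xf7  N=1 Z=0
after  9: x0=0xd0 x1=0xd0 x2=0xf2 x3=0xd0  N=1 Z=0
after 10: x0=0xd0 x1=0xd0 x2=0x00 x3=0xd0  N=0 Z=1
-- IRQ taken; context saved, return-PC = 11 --
mismatch: x3: reported 0xc0 vs actual 0xd0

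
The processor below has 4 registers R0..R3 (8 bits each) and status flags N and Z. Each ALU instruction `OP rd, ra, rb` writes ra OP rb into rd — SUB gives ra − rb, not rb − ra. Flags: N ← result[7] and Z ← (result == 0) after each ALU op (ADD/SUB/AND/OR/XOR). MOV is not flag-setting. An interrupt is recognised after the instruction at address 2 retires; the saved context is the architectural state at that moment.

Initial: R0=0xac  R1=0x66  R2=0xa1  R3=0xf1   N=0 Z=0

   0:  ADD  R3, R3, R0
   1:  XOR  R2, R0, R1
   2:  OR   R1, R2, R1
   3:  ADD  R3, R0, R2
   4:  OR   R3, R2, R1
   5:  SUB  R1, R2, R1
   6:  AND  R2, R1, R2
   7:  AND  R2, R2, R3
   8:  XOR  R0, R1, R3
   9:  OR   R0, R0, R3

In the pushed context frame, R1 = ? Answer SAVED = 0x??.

SAVED = 0xee

after  0: R0=0xac R1=0x66 R2=0xa1 R3=0x9d  N=1 Z=0
after  1: R0=0xac R1=0x66 R2=0xca R3=0x9d  N=1 Z=0
after  2: R0=0xac R1=0xee R2=0xca R3=0x9d  N=1 Z=0
-- IRQ taken; context saved, return-PC = 3 --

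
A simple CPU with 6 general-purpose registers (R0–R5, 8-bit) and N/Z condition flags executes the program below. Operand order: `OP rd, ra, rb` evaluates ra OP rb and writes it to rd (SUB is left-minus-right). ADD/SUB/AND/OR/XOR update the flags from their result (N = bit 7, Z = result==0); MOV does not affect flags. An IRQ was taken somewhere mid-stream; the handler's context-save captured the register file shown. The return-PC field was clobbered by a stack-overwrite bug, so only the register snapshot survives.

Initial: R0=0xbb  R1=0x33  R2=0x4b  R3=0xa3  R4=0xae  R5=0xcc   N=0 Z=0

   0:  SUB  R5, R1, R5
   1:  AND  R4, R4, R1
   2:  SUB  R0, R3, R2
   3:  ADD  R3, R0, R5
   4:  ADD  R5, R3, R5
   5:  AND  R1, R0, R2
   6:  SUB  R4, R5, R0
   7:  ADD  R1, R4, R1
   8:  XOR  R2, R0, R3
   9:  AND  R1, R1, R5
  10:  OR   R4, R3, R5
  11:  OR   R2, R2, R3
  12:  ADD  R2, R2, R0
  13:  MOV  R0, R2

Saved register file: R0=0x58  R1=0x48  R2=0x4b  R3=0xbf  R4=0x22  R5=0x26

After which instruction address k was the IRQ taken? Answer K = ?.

K = 5

after  0: R0=0xbb R1=0x33 R2=0x4b R3=0xa3 R4=0xae R5=0x67  N=0 Z=0
after  1: R0=0xbb R1=0x33 R2=0x4b R3=0xa3 R4=0x22 R5=0x67  N=0 Z=0
after  2: R0=0x58 R1=0x33 R2=0x4b R3=0xa3 R4=0x22 R5=0x67  N=0 Z=0
after  3: R0=0x58 R1=0x33 R2=0x4b R3=0xbf R4=0x22 R5=0x67  N=1 Z=0
after  4: R0=0x58 R1=0x33 R2=0x4b R3=0xbf R4=0x22 R5=0x26  N=0 Z=0
after  5: R0=0x58 R1=0x48 R2=0x4b R3=0xbf R4=0x22 R5=0x26  N=0 Z=0
-- IRQ taken; context saved, return-PC = 6 --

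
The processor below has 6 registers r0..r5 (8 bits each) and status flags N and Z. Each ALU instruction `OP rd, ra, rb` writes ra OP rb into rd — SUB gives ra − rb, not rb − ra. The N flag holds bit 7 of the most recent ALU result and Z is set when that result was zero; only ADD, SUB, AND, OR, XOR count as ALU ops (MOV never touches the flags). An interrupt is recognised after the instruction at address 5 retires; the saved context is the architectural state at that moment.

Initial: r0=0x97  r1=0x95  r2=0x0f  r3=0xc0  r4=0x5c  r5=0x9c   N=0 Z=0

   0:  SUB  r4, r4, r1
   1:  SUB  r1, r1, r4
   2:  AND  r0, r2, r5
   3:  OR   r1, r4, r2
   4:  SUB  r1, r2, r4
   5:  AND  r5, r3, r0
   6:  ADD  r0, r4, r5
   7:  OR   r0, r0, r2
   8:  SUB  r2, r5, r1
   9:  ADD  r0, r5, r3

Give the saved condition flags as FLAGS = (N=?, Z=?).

after  0: r0=0x97 r1=0x95 r2=0x0f r3=0xc0 r4=0xc7 r5=0x9c  N=1 Z=0
after  1: r0=0x97 r1=0xce r2=0x0f r3=0xc0 r4=0xc7 r5=0x9c  N=1 Z=0
after  2: r0=0x0c r1=0xce r2=0x0f r3=0xc0 r4=0xc7 r5=0x9c  N=0 Z=0
after  3: r0=0x0c r1=0xcf r2=0x0f r3=0xc0 r4=0xc7 r5=0x9c  N=1 Z=0
after  4: r0=0x0c r1=0x48 r2=0x0f r3=0xc0 r4=0xc7 r5=0x9c  N=0 Z=0
after  5: r0=0x0c r1=0x48 r2=0x0f r3=0xc0 r4=0xc7 r5=0x00  N=0 Z=1
-- IRQ taken; context saved, return-PC = 6 --

FLAGS = (N=0, Z=1)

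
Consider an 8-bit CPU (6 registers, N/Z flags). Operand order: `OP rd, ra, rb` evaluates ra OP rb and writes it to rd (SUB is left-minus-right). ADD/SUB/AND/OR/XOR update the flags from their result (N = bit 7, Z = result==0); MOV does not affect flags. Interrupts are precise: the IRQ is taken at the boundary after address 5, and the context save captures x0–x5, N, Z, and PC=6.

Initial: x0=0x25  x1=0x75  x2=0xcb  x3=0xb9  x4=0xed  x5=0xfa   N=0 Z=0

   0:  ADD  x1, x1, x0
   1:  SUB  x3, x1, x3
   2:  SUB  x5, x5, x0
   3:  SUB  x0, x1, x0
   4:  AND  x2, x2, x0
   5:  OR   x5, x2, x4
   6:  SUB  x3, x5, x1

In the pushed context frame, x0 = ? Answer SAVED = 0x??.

SAVED = 0x75

after  0: x0=0x25 x1=0x9a x2=0xcb x3=0xb9 x4=0xed x5=0xfa  N=1 Z=0
after  1: x0=0x25 x1=0x9a x2=0xcb x3=0xe1 x4=0xed x5=0xfa  N=1 Z=0
after  2: x0=0x25 x1=0x9a x2=0xcb x3=0xe1 x4=0xed x5=0xd5  N=1 Z=0
after  3: x0=0x75 x1=0x9a x2=0xcb x3=0xe1 x4=0xed x5=0xd5  N=0 Z=0
after  4: x0=0x75 x1=0x9a x2=0x41 x3=0xe1 x4=0xed x5=0xd5  N=0 Z=0
after  5: x0=0x75 x1=0x9a x2=0x41 x3=0xe1 x4=0xed x5=0xed  N=1 Z=0
-- IRQ taken; context saved, return-PC = 6 --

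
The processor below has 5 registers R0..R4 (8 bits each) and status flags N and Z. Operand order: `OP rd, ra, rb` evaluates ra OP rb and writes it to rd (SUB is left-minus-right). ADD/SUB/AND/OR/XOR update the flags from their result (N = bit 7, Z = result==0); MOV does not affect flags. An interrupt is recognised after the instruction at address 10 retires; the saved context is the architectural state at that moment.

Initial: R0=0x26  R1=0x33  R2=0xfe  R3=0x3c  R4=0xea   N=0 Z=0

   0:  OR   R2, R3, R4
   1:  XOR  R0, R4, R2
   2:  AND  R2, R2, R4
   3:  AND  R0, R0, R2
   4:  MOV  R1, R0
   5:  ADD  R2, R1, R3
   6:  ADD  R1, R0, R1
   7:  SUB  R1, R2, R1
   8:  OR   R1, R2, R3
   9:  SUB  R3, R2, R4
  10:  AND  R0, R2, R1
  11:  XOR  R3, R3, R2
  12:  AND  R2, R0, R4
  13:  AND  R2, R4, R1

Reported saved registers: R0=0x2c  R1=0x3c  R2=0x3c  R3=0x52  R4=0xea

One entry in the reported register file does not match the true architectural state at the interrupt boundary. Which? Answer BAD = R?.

BAD = R0

after  0: R0=0x26 R1=0x33 R2=0xfe R3=0x3c R4=0xea  N=1 Z=0
after  1: R0=0x14 R1=0x33 R2=0xfe R3=0x3c R4=0xea  N=0 Z=0
after  2: R0=0x14 R1=0x33 R2=0xea R3=0x3c R4=0xea  N=1 Z=0
after  3: R0=0x00 R1=0x33 R2=0xea R3=0x3c R4=0xea  N=0 Z=1
after  4: R0=0x00 R1=0x00 R2=0xea R3=0x3c R4=0xea  N=0 Z=1
after  5: R0=0x00 R1=0x00 R2=0x3c R3=0x3c R4=0xea  N=0 Z=0
after  6: R0=0x00 R1=0x00 R2=0x3c R3=0x3c R4=0xea  N=0 Z=1
after  7: R0=0x00 R1=0x3c R2=0x3c R3=0x3c R4=0xea  N=0 Z=0
after  8: R0=0x00 R1=0x3c R2=0x3c R3=0x3c R4=0xea  N=0 Z=0
after  9: R0=0x00 R1=0x3c R2=0x3c R3=0x52 R4=0xea  N=0 Z=0
after 10: R0=0x3c R1=0x3c R2=0x3c R3=0x52 R4=0xea  N=0 Z=0
-- IRQ taken; context saved, return-PC = 11 --
mismatch: R0: reported 0x2c vs actual 0x3c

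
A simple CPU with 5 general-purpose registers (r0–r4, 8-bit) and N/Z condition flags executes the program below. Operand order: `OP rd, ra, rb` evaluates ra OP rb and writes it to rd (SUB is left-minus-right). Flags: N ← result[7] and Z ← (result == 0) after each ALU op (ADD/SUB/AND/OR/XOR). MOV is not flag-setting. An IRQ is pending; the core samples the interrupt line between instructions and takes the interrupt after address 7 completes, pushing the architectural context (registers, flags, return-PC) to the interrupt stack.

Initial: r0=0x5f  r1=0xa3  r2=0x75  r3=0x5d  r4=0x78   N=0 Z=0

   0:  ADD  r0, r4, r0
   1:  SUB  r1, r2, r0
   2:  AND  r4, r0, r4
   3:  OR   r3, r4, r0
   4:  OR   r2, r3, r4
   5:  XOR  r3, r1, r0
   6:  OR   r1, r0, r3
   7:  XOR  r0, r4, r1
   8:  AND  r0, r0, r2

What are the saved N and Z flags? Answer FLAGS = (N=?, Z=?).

after  0: r0=0xd7 r1=0xa3 r2=0x75 r3=0x5d r4=0x78  N=1 Z=0
after  1: r0=0xd7 r1=0x9e r2=0x75 r3=0x5d r4=0x78  N=1 Z=0
after  2: r0=0xd7 r1=0x9e r2=0x75 r3=0x5d r4=0x50  N=0 Z=0
after  3: r0=0xd7 r1=0x9e r2=0x75 r3=0xd7 r4=0x50  N=1 Z=0
after  4: r0=0xd7 r1=0x9e r2=0xd7 r3=0xd7 r4=0x50  N=1 Z=0
after  5: r0=0xd7 r1=0x9e r2=0xd7 r3=0x49 r4=0x50  N=0 Z=0
after  6: r0=0xd7 r1=0xdf r2=0xd7 r3=0x49 r4=0x50  N=1 Z=0
after  7: r0=0x8f r1=0xdf r2=0xd7 r3=0x49 r4=0x50  N=1 Z=0
-- IRQ taken; context saved, return-PC = 8 --

FLAGS = (N=1, Z=0)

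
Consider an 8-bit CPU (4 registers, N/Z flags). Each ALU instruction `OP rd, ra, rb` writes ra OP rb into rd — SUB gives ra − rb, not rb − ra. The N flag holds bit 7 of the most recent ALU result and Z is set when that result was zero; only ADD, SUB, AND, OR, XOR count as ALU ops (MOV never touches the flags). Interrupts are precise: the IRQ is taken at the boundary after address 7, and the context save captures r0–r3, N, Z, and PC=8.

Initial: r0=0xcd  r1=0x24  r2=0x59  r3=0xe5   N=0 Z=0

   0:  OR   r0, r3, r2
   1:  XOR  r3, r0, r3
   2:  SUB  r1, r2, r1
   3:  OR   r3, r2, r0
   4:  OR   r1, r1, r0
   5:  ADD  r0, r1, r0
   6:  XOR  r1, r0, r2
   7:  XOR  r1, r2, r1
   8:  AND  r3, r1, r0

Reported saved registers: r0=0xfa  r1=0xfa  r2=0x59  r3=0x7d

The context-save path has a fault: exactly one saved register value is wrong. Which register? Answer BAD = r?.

after  0: r0=0xfd r1=0x24 r2=0x59 r3=0xe5  N=1 Z=0
after  1: r0=0xfd r1=0x24 r2=0x59 r3=0x18  N=0 Z=0
after  2: r0=0xfd r1=0x35 r2=0x59 r3=0x18  N=0 Z=0
after  3: r0=0xfd r1=0x35 r2=0x59 r3=0xfd  N=1 Z=0
after  4: r0=0xfd r1=0xfd r2=0x59 r3=0xfd  N=1 Z=0
after  5: r0=0xfa r1=0xfd r2=0x59 r3=0xfd  N=1 Z=0
after  6: r0=0xfa r1=0xa3 r2=0x59 r3=0xfd  N=1 Z=0
after  7: r0=0xfa r1=0xfa r2=0x59 r3=0xfd  N=1 Z=0
-- IRQ taken; context saved, return-PC = 8 --
mismatch: r3: reported 0x7d vs actual 0xfd

BAD = r3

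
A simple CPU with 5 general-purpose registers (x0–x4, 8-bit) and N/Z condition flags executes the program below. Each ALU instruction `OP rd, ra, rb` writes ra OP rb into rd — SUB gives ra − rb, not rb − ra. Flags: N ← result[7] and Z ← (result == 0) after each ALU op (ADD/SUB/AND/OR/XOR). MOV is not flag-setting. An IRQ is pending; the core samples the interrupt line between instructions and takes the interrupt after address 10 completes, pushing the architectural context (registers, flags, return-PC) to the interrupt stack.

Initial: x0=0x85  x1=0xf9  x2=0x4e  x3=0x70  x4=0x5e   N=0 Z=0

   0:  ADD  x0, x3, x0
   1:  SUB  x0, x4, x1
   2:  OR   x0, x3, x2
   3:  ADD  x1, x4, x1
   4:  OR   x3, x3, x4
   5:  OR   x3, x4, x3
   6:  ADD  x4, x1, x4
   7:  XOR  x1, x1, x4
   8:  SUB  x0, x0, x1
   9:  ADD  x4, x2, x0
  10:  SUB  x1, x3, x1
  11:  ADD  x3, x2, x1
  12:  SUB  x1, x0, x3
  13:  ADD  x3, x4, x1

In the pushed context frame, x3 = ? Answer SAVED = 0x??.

SAVED = 0x7e

after  0: x0=0xf5 x1=0xf9 x2=0x4e x3=0x70 x4=0x5e  N=1 Z=0
after  1: x0=0x65 x1=0xf9 x2=0x4e x3=0x70 x4=0x5e  N=0 Z=0
after  2: x0=0x7e x1=0xf9 x2=0x4e x3=0x70 x4=0x5e  N=0 Z=0
after  3: x0=0x7e x1=0x57 x2=0x4e x3=0x70 x4=0x5e  N=0 Z=0
after  4: x0=0x7e x1=0x57 x2=0x4e x3=0x7e x4=0x5e  N=0 Z=0
after  5: x0=0x7e x1=0x57 x2=0x4e x3=0x7e x4=0x5e  N=0 Z=0
after  6: x0=0x7e x1=0x57 x2=0x4e x3=0x7e x4=0xb5  N=1 Z=0
after  7: x0=0x7e x1=0xe2 x2=0x4e x3=0x7e x4=0xb5  N=1 Z=0
after  8: x0=0x9c x1=0xe2 x2=0x4e x3=0x7e x4=0xb5  N=1 Z=0
after  9: x0=0x9c x1=0xe2 x2=0x4e x3=0x7e x4=0xea  N=1 Z=0
after 10: x0=0x9c x1=0x9c x2=0x4e x3=0x7e x4=0xea  N=1 Z=0
-- IRQ taken; context saved, return-PC = 11 --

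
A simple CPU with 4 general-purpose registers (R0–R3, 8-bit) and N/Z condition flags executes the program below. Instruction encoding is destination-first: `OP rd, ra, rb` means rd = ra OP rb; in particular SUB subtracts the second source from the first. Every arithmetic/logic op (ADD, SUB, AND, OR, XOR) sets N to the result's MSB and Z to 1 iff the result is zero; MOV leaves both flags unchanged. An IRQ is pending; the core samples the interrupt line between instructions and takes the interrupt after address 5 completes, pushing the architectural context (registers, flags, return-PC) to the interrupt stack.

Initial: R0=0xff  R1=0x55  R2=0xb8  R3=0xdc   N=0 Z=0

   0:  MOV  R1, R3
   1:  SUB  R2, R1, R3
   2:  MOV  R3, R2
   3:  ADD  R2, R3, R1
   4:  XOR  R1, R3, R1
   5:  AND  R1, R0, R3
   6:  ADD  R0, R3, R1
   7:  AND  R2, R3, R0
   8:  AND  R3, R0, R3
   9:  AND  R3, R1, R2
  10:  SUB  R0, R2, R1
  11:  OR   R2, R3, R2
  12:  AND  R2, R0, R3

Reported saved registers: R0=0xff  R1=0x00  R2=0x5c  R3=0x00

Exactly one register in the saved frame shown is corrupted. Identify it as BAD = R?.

after  0: R0=0xff R1=0xdc R2=0xb8 R3=0xdc  N=0 Z=0
after  1: R0=0xff R1=0xdc R2=0x00 R3=0xdc  N=0 Z=1
after  2: R0=0xff R1=0xdc R2=0x00 R3=0x00  N=0 Z=1
after  3: R0=0xff R1=0xdc R2=0xdc R3=0x00  N=1 Z=0
after  4: R0=0xff R1=0xdc R2=0xdc R3=0x00  N=1 Z=0
after  5: R0=0xff R1=0x00 R2=0xdc R3=0x00  N=0 Z=1
-- IRQ taken; context saved, return-PC = 6 --
mismatch: R2: reported 0x5c vs actual 0xdc

BAD = R2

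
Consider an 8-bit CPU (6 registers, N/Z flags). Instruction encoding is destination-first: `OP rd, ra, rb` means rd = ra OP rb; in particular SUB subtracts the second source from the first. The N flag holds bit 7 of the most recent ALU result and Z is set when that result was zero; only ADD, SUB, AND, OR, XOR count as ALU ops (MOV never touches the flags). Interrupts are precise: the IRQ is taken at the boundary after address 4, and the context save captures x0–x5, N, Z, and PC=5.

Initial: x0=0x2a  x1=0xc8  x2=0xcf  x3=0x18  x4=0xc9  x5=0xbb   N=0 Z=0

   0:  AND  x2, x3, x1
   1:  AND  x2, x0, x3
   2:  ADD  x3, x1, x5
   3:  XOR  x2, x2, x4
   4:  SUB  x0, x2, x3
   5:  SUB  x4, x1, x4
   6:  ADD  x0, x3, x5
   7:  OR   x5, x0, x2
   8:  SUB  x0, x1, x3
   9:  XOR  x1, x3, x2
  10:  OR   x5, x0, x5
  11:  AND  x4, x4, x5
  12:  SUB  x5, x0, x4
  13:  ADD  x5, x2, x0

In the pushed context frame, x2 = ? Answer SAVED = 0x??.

SAVED = 0xc1

after  0: x0=0x2a x1=0xc8 x2=0x08 x3=0x18 x4=0xc9 x5=0xbb  N=0 Z=0
after  1: x0=0x2a x1=0xc8 x2=0x08 x3=0x18 x4=0xc9 x5=0xbb  N=0 Z=0
after  2: x0=0x2a x1=0xc8 x2=0x08 x3=0x83 x4=0xc9 x5=0xbb  N=1 Z=0
after  3: x0=0x2a x1=0xc8 x2=0xc1 x3=0x83 x4=0xc9 x5=0xbb  N=1 Z=0
after  4: x0=0x3e x1=0xc8 x2=0xc1 x3=0x83 x4=0xc9 x5=0xbb  N=0 Z=0
-- IRQ taken; context saved, return-PC = 5 --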